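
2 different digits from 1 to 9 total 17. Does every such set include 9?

The only way to make 17 from 2 distinct digits is {8,9}, which contains 9.

Yes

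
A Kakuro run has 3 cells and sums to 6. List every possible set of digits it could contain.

3 distinct digits from 1–9 sum between 6 and 24.
Only one set works: {1,2,3}.

{1,2,3}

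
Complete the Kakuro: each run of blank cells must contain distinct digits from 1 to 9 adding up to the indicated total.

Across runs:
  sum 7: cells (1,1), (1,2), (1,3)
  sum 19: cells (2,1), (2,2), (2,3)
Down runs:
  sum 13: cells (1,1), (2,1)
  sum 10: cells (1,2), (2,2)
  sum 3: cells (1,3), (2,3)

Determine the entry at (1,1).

4

7 in 3 cells must be {1,2,4}; 3 in 2 cells must be {1,2}.
The 7 across and the 13 down share only 4, so (1,1) = 4.
(2,1) = 13 − 4 = 9 completes the 13 down.
Given what's placed, (2,3) must be 2 to fit the 19 across and 3 down.
(1,3) = 3 − 2 = 1 completes the 3 down.
(2,2) = 19 − 11 = 8 completes the 19 across.
(1,2) = 7 − 5 = 2 completes the 7 across.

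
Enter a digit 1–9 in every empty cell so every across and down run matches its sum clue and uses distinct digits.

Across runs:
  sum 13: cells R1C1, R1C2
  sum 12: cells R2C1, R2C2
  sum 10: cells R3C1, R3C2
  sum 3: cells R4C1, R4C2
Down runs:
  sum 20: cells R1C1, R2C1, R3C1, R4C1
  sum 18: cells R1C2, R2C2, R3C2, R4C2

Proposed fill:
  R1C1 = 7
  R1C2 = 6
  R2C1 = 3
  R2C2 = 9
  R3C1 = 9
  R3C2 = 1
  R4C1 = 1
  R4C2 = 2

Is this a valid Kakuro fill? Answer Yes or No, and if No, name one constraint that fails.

Across: 7+6=13; 3+9=12; 9+1=10; 1+2=3. Down: 7+3+9+1=20; 6+9+1+2=18. No digit repeats within any run.

Yes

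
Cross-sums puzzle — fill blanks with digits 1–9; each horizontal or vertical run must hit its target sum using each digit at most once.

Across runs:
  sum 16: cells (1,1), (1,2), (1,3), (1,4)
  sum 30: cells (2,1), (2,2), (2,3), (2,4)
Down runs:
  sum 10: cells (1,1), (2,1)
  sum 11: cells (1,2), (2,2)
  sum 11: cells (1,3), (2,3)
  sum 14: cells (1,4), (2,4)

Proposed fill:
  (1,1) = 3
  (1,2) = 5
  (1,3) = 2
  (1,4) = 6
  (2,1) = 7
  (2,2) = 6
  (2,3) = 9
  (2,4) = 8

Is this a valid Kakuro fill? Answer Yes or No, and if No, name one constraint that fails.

Yes

Across: 3+5+2+6=16; 7+6+9+8=30. Down: 3+7=10; 5+6=11; 2+9=11; 6+8=14. No digit repeats within any run.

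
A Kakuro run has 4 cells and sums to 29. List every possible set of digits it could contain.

4 distinct digits from 1–9 sum between 10 and 30.
Only one set works: {5,7,8,9}.

{5,7,8,9}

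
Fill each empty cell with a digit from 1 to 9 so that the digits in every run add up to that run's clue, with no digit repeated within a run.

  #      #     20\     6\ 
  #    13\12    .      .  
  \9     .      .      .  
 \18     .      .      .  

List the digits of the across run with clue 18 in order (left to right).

6 in 3 cells must be {1,2,3}.
Only 3 fits R1C3 under both its across sum 12 and down sum 6.
R1C2 = 12 − 3 = 9 completes the 12 across.
Nothing is forced directly, so branch on R2C3, whose candidates are 1 or 2. If R2C3 = 1: that forces R3C3 = 2, R3C2 = 7, after which R2C2 would have to be in {2,3,5,6} for the 9 across but in {4} for the 20 down — contradiction. So R2C3 = 2.
R3C3 = 6 − 5 = 1 completes the 6 down.
R3C2 = 8: the only remaining digit allowed by both the 18 across and the 20 down.
R2C2 = 20 − 17 = 3 completes the 20 down.
R3C1 = 18 − 9 = 9 completes the 18 across.

9, 8, 1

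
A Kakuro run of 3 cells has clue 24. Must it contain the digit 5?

No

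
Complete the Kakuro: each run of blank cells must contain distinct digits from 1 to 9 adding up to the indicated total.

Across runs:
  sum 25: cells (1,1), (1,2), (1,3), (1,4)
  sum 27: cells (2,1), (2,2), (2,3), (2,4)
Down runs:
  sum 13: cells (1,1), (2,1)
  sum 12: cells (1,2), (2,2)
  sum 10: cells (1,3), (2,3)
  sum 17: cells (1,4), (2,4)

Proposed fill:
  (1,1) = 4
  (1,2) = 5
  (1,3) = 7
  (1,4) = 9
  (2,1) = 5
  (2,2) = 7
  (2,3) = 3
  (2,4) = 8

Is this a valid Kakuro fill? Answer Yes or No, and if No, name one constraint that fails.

No — the down run (1,1)–(2,1) sums to 9, not 13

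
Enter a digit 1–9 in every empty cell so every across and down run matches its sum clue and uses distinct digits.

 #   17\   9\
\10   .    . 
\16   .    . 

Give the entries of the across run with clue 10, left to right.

8 2

16 in 2 cells must be {7,9}; 17 in 2 cells must be {8,9}.
The 16 across and the 17 down share only 9, so R2C1 = 9.
R2C2 = 16 − 9 = 7 completes the 16 across.
R1C1 = 17 − 9 = 8 completes the 17 down.
R1C2 = 10 − 8 = 2 completes the 10 across.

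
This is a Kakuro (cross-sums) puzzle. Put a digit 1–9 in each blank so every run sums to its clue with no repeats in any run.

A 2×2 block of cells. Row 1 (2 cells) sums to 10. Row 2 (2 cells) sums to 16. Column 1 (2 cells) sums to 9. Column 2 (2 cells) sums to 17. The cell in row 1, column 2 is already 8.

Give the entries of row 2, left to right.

16 in 2 cells must be {7,9}; 17 in 2 cells must be {8,9}.
(1,1) = 10 − 8 = 2 completes the 10 across.
(2,1) = 9 − 2 = 7 completes the 9 down.
(2,2) = 16 − 7 = 9 completes the 16 across.

7 9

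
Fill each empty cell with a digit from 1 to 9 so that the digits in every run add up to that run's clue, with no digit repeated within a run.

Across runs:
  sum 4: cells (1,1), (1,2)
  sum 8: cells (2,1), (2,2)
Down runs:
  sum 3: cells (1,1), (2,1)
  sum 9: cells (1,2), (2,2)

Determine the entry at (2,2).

4 in 2 cells must be {1,3}; 3 in 2 cells must be {1,2}.
The 4 across and the 3 down share only 1, so (1,1) = 1.
(1,2) = 4 − 1 = 3 completes the 4 across.
(2,1) = 3 − 1 = 2 completes the 3 down.
(2,2) = 8 − 2 = 6 completes the 8 across.

6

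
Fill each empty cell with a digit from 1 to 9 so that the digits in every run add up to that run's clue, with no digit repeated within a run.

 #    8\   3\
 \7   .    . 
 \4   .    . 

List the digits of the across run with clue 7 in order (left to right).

5, 2

4 in 2 cells must be {1,3}; 3 in 2 cells must be {1,2}.
The 4 across and the 3 down share only 1, so R2C2 = 1.
R1C2 = 3 − 1 = 2 completes the 3 down.
R2C1 = 4 − 1 = 3 completes the 4 across.
R1C1 = 7 − 2 = 5 completes the 7 across.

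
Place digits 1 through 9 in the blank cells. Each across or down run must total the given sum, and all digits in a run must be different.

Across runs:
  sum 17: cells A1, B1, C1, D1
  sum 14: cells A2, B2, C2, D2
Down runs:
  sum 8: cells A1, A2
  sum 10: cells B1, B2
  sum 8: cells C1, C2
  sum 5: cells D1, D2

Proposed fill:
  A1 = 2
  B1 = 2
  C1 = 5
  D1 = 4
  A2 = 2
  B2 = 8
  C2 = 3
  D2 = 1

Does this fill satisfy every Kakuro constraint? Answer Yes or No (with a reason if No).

No — the down run A1–A2 sums to 4, not 8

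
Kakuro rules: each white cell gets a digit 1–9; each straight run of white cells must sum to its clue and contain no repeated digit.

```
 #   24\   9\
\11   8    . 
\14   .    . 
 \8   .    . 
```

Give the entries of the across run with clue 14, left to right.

24 in 3 cells must be {7,8,9}.
R1C2 = 11 − 8 = 3 completes the 11 across.
R2C1 = 9: the only remaining digit allowed by both the 14 across and the 24 down.
R2C2 = 14 − 9 = 5 completes the 14 across.
R3C1 = 24 − 17 = 7 completes the 24 down.
R3C2 = 8 − 7 = 1 completes the 8 across.

9 5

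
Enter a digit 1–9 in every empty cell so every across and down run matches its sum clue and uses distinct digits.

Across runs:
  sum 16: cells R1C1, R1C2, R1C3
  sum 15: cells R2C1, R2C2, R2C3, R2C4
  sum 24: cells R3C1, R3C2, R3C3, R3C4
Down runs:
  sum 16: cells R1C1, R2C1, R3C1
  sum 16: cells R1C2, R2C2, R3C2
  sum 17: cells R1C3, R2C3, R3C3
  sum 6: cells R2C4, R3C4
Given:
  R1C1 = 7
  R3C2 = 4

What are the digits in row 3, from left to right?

Given what's placed, R3C4 must be 5 to fit the 24 across and 6 down.
R2C4 = 6 − 5 = 1 completes the 6 down.
Nothing is forced directly, so branch on R3C1, whose candidates are 6 or 8. If R3C1 = 8: then R2C1 would have to be in {2,3,4,5,6,7,8,9} for the 15 across but in {1} for the 16 down — contradiction. So R3C1 = 6.
R2C1 = 16 − 13 = 3 completes the 16 down.
R3C3 = 24 − 15 = 9 completes the 24 across.

6, 4, 9, 5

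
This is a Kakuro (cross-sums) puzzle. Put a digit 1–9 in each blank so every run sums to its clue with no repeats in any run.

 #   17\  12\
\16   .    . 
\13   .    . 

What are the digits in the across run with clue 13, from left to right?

8, 5

16 in 2 cells must be {7,9}; 17 in 2 cells must be {8,9}.
The 16 across and the 17 down share only 9, so R1C1 = 9.
R1C2 = 16 − 9 = 7 completes the 16 across.
R2C1 = 17 − 9 = 8 completes the 17 down.
R2C2 = 13 − 8 = 5 completes the 13 across.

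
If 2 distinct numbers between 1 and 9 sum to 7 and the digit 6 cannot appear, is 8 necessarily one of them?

Counterexample: {2,5} sums to 7 under that restriction without using 8.

No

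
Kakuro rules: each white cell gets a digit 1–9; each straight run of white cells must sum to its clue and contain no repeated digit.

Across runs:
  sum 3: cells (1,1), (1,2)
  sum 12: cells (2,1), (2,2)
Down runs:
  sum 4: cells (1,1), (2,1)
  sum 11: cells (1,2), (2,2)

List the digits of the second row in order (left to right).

3 9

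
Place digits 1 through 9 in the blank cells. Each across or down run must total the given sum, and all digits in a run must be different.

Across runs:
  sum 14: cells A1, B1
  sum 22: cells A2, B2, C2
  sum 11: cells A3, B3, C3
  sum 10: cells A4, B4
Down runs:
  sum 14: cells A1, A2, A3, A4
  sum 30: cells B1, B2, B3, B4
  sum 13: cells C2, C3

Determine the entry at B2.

7

30 in 4 cells must be {6,7,8,9}.
Nothing is forced directly, so branch on B3, whose candidates are 6 or 7 or 8. If B3 = 7: then C3 would have to be in {1,3} for the 11 across but in {4,5,6,7,8,9} for the 13 down — contradiction. If B3 = 8: then C3 would have to be in {1,2} for the 11 across but in {4,5,6,7,8,9} for the 13 down — contradiction. So B3 = 6.
Given what's placed, C3 must be 4 to fit the 11 across and 13 down.
C2 = 13 − 4 = 9 completes the 13 down.
A3 = 11 − 10 = 1 completes the 11 across.
No cell is forced outright now. B1 can only be 8 or 9 (the digits allowed by both its 14 across and its 30 down). If B1 = 8: that forces A1 = 6, A2 = 5, after which B2 would have to be in {8} for the 22 across but in {7,9} for the 30 down — contradiction. So B1 = 9.
A1 = 14 − 9 = 5 completes the 14 across.
Given what's placed, A2 must be 6 to fit the 22 across and 14 down.
B2 = 22 − 15 = 7 completes the 22 across.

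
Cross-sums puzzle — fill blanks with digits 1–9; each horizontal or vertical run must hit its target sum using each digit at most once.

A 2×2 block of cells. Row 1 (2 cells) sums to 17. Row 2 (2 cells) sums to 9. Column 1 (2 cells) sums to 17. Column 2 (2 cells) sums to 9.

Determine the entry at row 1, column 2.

8

17 in 2 cells must be {8,9}.
The 17 across and the 9 down share only 8, so (1,2) = 8.
The 9 across and the 17 down share only 8, so (2,1) = 8.
(2,2) = 9 − 8 = 1 completes the 9 across.
(1,1) = 17 − 8 = 9 completes the 17 across.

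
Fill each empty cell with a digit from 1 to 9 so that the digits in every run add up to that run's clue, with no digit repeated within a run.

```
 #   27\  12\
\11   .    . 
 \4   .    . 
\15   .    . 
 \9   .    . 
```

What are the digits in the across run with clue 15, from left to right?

9 6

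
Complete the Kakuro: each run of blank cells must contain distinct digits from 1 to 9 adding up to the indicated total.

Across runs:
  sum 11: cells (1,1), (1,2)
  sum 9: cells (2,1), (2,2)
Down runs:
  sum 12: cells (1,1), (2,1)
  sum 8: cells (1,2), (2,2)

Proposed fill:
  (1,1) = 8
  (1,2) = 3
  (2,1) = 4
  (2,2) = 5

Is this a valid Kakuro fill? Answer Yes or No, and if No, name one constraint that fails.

Across: 8+3=11; 4+5=9. Down: 8+4=12; 3+5=8. No digit repeats within any run.

Yes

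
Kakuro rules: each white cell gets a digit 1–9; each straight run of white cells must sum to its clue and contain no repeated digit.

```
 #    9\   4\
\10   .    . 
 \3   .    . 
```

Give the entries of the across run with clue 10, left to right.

3 in 2 cells must be {1,2}; 4 in 2 cells must be {1,3}.
The 3 across and the 4 down share only 1, so R2C2 = 1.
R1C2 = 4 − 1 = 3 completes the 4 down.
R2C1 = 3 − 1 = 2 completes the 3 across.
R1C1 = 10 − 3 = 7 completes the 10 across.

7, 3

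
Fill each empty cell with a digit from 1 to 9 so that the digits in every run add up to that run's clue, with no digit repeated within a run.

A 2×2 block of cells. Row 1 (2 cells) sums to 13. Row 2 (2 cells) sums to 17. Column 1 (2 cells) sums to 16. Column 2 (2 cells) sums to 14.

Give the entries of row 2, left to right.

17 in 2 cells must be {8,9}; 16 in 2 cells must be {7,9}.
The 17 across and the 16 down share only 9, so (2,1) = 9.
(2,2) = 17 − 9 = 8 completes the 17 across.
(1,1) = 16 − 9 = 7 completes the 16 down.
(1,2) = 13 − 7 = 6 completes the 13 across.

9 8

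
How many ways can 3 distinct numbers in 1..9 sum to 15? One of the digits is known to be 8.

3

3 distinct digits from 1–9 sum between 6 and 24.
Keeping only sets containing 8.
Enumerating: {1,6,8}, {2,5,8}, {3,4,8}.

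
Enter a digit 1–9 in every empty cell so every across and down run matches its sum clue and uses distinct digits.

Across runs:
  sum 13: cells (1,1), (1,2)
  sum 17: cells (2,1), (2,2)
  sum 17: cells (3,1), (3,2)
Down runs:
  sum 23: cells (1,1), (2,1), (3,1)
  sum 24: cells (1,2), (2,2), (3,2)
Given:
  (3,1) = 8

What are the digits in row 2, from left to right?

17 in 2 cells must be {8,9}; 23 in 3 cells must be {6,8,9}; 24 in 3 cells must be {7,8,9}.
Given what's placed, (2,1) must be 9 to fit the 17 across and 23 down.
(2,2) = 17 − 9 = 8 completes the 17 across.
(3,2) = 17 − 8 = 9 completes the 17 across.
(1,1) = 23 − 17 = 6 completes the 23 down.
(1,2) = 13 − 6 = 7 completes the 13 across.

9, 8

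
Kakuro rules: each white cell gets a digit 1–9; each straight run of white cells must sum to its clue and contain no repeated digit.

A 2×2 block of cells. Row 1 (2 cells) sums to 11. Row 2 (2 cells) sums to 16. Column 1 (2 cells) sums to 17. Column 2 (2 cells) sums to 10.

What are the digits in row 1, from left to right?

8 3

16 in 2 cells must be {7,9}; 17 in 2 cells must be {8,9}.
The 16 across and the 17 down share only 9, so (2,1) = 9.
(2,2) = 16 − 9 = 7 completes the 16 across.
(1,1) = 17 − 9 = 8 completes the 17 down.
(1,2) = 11 − 8 = 3 completes the 11 across.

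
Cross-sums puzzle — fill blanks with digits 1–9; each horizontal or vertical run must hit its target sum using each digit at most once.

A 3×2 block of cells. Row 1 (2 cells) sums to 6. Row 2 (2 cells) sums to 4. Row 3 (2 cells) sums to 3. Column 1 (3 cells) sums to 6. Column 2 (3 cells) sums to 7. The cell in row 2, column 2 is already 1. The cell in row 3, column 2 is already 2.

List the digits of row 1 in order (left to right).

4 in 2 cells must be {1,3}; 3 in 2 cells must be {1,2}; 6 in 3 cells must be {1,2,3}.
(1,2) = 7 − 3 = 4 completes the 7 down.
(2,1) = 4 − 1 = 3 completes the 4 across.
(3,1) = 3 − 2 = 1 completes the 3 across.
(1,1) = 6 − 4 = 2 completes the 6 across.

2, 4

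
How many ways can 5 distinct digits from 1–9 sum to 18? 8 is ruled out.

2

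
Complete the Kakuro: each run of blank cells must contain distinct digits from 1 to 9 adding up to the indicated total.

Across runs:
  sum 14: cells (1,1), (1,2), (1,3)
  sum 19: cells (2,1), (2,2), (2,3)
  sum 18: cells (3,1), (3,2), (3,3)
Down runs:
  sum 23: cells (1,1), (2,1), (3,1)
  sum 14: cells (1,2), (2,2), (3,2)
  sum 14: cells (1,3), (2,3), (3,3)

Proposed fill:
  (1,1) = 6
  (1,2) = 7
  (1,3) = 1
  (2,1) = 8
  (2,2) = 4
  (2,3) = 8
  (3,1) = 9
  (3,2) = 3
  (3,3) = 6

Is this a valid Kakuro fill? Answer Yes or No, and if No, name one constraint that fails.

No — the down run (1,3)–(3,3) sums to 15, not 14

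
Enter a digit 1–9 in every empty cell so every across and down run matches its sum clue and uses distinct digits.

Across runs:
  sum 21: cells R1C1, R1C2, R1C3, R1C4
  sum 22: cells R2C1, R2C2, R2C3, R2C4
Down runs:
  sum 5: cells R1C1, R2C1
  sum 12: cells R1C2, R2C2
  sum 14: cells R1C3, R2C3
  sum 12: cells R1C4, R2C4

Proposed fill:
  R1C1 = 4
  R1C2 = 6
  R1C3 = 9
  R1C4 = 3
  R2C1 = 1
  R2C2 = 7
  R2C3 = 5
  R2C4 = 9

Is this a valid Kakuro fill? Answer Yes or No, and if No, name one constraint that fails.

No — the across run R1C1–R1C4 sums to 22, not 21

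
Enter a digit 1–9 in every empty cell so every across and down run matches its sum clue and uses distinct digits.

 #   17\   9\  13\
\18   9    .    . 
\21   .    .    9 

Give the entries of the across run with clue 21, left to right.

8 4 9

17 in 2 cells must be {8,9}.
R1C3 = 13 − 9 = 4 completes the 13 down.
R2C1 = 17 − 9 = 8 completes the 17 down.
R2C2 = 21 − 17 = 4 completes the 21 across.
R1C2 = 18 − 13 = 5 completes the 18 across.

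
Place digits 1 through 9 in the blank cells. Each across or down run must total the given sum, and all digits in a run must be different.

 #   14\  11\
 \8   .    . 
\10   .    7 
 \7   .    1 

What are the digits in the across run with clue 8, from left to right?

R1C2 = 11 − 8 = 3 completes the 11 down.
R2C1 = 10 − 7 = 3 completes the 10 across.
R3C1 = 7 − 1 = 6 completes the 7 across.
R1C1 = 8 − 3 = 5 completes the 8 across.

5 3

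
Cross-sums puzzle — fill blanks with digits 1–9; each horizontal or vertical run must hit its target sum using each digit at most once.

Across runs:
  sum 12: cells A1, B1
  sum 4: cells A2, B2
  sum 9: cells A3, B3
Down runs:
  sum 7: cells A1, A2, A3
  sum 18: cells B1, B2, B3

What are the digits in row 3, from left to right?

2, 7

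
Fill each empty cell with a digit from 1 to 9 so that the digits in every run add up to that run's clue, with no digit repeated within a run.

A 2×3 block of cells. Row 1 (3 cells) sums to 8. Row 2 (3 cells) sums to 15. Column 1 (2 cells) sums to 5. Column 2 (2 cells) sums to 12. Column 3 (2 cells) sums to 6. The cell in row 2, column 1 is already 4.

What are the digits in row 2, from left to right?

4 9 2

(1,1) = 5 − 4 = 1 completes the 5 down.
Nothing is forced directly, so branch on (2,3), whose candidates are 2 or 5. If (2,3) = 5: then (1,3) would have to be in {2,3,4,5} for the 8 across but in {1} for the 6 down — contradiction. So (2,3) = 2.
(1,3) = 6 − 2 = 4 completes the 6 down.
(2,2) = 15 − 6 = 9 completes the 15 across.
(1,2) = 8 − 5 = 3 completes the 8 across.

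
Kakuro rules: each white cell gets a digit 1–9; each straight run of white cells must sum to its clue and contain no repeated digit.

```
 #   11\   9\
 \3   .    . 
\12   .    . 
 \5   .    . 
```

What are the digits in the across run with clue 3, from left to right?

1 2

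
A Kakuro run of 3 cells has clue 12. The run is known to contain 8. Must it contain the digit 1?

Yes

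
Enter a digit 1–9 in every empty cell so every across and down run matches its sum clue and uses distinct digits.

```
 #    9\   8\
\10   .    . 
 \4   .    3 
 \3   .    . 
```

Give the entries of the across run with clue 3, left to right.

2, 1

4 in 2 cells must be {1,3}; 3 in 2 cells must be {1,2}.
R2C1 = 4 − 3 = 1 completes the 4 across.
Given what's placed, R3C1 must be 2 to fit the 3 across and 9 down.
R3C2 = 3 − 2 = 1 completes the 3 across.
R1C1 = 9 − 3 = 6 completes the 9 down.
R1C2 = 10 − 6 = 4 completes the 10 across.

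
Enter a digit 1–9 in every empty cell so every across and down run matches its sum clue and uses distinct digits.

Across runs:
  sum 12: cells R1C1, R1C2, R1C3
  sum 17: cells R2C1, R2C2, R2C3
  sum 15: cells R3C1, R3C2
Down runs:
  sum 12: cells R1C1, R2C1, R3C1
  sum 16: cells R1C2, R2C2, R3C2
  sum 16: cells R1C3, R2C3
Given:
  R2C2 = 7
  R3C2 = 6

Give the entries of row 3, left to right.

9 6

16 in 2 cells must be {7,9}.
R1C2 = 16 − 13 = 3 completes the 16 down.
Given what's placed, R1C3 must be 7 to fit the 12 across and 16 down.
R2C3 = 16 − 7 = 9 completes the 16 down.
R3C1 = 15 − 6 = 9 completes the 15 across.
R1C1 = 12 − 10 = 2 completes the 12 across.
R2C1 = 17 − 16 = 1 completes the 17 across.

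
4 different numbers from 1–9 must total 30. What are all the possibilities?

4 distinct digits from 1–9 sum between 10 and 30.
Only one set works: {6,7,8,9}.

{6,7,8,9}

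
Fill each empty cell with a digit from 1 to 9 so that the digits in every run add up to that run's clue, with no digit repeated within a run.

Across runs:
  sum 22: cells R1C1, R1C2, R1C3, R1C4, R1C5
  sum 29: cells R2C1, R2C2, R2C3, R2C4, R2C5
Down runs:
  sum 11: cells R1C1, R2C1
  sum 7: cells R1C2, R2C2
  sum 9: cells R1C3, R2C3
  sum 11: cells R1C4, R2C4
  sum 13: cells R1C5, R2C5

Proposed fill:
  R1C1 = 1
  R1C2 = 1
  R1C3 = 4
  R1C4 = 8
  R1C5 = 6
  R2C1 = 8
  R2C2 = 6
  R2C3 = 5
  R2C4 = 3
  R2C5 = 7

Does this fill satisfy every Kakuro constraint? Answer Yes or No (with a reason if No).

No — the down run R1C1–R2C1 sums to 9, not 11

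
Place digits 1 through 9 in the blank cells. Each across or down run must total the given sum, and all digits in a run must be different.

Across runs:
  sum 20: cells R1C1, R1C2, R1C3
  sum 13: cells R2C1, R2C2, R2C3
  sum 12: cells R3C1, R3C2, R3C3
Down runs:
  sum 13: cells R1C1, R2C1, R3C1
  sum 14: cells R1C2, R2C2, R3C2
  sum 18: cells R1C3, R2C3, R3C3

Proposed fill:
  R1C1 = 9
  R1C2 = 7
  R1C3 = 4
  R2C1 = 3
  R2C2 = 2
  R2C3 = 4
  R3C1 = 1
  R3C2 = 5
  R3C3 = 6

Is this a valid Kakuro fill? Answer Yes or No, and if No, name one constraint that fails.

No — the across run R2C1–R2C3 sums to 9, not 13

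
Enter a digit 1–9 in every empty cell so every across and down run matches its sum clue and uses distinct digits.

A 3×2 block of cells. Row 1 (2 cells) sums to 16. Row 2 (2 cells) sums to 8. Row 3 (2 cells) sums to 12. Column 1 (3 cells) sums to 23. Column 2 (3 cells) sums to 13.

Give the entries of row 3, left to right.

8, 4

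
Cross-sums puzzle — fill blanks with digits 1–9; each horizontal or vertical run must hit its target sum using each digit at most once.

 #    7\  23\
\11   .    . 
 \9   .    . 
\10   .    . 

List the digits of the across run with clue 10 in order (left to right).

4 6

7 in 3 cells must be {1,2,4}; 23 in 3 cells must be {6,8,9}.
Nothing is forced directly, so branch on R1C1, whose candidates are 2 or 4. If R1C1 = 4: then R1C2 would have to be in {7} for the 11 across but in {6,8,9} for the 23 down — contradiction. So R1C1 = 2.
R1C2 = 11 − 2 = 9 completes the 11 across.
Nothing is forced directly, so branch on R2C1, whose candidates are 1 or 4. If R2C1 = 4: then R2C2 would have to be in {5} for the 9 across but in {6,8} for the 23 down — contradiction. So R2C1 = 1.
R2C2 = 9 − 1 = 8 completes the 9 across.
R3C1 = 7 − 3 = 4 completes the 7 down.
R3C2 = 10 − 4 = 6 completes the 10 across.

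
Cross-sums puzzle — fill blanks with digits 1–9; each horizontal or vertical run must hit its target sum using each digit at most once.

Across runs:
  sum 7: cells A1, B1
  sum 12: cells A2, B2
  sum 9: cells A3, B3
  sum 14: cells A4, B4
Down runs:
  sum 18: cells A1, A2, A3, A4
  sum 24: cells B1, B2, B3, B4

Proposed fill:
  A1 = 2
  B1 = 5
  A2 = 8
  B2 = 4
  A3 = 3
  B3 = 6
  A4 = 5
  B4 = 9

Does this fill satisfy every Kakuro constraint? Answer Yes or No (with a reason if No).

Yes

Across: 2+5=7; 8+4=12; 3+6=9; 5+9=14. Down: 2+8+3+5=18; 5+4+6+9=24. No digit repeats within any run.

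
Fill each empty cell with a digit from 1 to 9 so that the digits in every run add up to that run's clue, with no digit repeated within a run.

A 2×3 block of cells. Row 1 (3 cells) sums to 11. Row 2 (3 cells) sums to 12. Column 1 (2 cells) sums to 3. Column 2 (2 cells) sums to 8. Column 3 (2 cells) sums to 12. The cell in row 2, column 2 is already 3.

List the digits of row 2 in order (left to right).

1 3 8

3 in 2 cells must be {1,2}.
(1,2) = 8 − 3 = 5 completes the 8 down.
Given what's placed, (1,3) must be 4 to fit the 11 across and 12 down.
(2,3) = 12 − 4 = 8 completes the 12 down.
(1,1) = 11 − 9 = 2 completes the 11 across.
(2,1) = 12 − 11 = 1 completes the 12 across.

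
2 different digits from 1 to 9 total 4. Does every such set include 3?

Yes

The only way to make 4 from 2 distinct digits is {1,3}, which contains 3.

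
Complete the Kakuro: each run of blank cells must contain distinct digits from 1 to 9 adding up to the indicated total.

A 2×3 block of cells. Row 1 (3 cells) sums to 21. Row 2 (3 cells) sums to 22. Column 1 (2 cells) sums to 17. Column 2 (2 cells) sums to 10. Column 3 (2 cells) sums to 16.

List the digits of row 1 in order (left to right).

8 4 9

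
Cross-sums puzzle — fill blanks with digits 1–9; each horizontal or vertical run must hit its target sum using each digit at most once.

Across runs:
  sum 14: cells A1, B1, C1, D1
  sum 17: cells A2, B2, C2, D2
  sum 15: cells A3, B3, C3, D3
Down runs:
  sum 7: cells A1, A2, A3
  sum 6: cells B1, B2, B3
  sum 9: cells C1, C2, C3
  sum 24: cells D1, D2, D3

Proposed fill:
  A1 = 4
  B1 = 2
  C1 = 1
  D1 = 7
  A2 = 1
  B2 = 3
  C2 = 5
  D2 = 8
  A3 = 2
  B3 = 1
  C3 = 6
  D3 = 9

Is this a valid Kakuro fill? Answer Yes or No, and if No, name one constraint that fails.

No — the across run A3–D3 sums to 18, not 15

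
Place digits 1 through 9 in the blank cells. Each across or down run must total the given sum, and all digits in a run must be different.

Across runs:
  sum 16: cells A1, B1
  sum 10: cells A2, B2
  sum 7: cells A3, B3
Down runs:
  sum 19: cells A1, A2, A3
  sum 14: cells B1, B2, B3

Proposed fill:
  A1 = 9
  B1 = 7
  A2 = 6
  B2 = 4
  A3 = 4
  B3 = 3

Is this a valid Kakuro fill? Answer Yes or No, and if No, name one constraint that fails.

Yes

Across: 9+7=16; 6+4=10; 4+3=7. Down: 9+6+4=19; 7+4+3=14. No digit repeats within any run.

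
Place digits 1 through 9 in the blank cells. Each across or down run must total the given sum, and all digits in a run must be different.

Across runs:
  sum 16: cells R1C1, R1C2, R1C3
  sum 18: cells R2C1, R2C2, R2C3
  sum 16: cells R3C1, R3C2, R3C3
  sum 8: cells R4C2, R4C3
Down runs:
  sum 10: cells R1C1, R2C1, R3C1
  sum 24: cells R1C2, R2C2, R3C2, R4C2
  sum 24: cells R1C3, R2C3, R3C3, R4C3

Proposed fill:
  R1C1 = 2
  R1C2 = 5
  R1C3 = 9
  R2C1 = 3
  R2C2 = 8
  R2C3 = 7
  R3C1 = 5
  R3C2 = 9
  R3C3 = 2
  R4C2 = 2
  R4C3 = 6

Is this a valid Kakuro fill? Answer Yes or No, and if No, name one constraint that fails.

Across: 2+5+9=16; 3+8+7=18; 5+9+2=16; 2+6=8. Down: 2+3+5=10; 5+8+9+2=24; 9+7+2+6=24. No digit repeats within any run.

Yes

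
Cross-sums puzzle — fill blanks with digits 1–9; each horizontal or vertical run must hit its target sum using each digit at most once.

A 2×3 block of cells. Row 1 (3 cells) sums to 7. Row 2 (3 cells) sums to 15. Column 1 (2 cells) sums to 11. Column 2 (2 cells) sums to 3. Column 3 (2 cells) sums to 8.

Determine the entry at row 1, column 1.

7 in 3 cells must be {1,2,4}; 3 in 2 cells must be {1,2}.
Nothing is forced directly, so branch on (1,1), whose candidates are 2 or 4. If (1,1) = 2: that forces (1,2) = 1, after which (1,3) would have to be in {4} for the 7 across but in {1,2,3,5,6,7} for the 8 down — contradiction. So (1,1) = 4.
(2,1) = 11 − 4 = 7 completes the 11 down.
Given what's placed, (2,2) must be 2 to fit the 15 across and 3 down.
(2,3) = 15 − 9 = 6 completes the 15 across.
(1,2) = 3 − 2 = 1 completes the 3 down.
(1,3) = 7 − 5 = 2 completes the 7 across.

4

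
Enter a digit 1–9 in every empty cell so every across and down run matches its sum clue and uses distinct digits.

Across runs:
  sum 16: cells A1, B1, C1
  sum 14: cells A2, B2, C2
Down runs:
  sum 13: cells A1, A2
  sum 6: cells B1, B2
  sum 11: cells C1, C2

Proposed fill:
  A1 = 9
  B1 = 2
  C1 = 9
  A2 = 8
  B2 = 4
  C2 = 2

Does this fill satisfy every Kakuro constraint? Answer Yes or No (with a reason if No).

No — the across run A1–C1 sums to 20, not 16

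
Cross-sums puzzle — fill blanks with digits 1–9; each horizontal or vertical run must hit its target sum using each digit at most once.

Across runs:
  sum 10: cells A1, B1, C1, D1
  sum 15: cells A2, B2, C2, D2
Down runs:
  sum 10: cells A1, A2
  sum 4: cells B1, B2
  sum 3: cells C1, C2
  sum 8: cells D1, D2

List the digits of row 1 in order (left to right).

10 in 4 cells must be {1,2,3,4}; 4 in 2 cells must be {1,3}; 3 in 2 cells must be {1,2}.
Nothing is forced directly, so branch on B1, whose candidates are 1 or 3. If B1 = 3: that forces B2 = 1, C2 = 2, C1 = 1, D1 = 2, after which D2 would have to be in {3,4,5,7,8,9} for the 15 across but in {6} for the 8 down — contradiction. So B1 = 1.
Given what's placed, C1 must be 2 to fit the 10 across and 3 down.
D1 = 3: the only remaining digit allowed by both the 10 across and the 8 down.
B2 = 4 − 1 = 3 completes the 4 down.
C2 = 3 − 2 = 1 completes the 3 down.
D2 = 8 − 3 = 5 completes the 8 down.
A1 = 10 − 6 = 4 completes the 10 across.

4 1 2 3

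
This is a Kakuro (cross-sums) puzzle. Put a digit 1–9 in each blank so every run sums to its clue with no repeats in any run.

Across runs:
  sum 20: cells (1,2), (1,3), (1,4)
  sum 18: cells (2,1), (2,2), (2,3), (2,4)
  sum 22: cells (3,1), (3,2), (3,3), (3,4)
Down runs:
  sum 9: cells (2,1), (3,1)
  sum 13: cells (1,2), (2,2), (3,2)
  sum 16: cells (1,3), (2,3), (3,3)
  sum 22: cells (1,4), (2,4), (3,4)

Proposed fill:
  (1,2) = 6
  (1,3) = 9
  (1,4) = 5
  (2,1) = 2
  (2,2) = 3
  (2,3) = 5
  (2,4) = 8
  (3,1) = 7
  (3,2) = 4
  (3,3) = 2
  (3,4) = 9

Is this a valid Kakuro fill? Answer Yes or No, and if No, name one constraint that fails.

Across: 6+9+5=20; 2+3+5+8=18; 7+4+2+9=22. Down: 2+7=9; 6+3+4=13; 9+5+2=16; 5+8+9=22. No digit repeats within any run.

Yes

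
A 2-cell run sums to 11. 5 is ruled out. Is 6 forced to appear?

No

Counterexample: {2,9} sums to 11 under that restriction without using 6.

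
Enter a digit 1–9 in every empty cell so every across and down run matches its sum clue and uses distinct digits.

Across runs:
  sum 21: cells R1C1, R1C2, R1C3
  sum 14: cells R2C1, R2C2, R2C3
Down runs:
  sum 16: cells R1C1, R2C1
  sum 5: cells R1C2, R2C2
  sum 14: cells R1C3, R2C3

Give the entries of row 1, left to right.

9 4 8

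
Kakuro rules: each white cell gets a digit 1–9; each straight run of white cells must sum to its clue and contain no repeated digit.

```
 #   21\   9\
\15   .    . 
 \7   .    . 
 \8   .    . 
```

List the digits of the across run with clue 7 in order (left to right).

The 15 across and the 9 down share only 6, so R1C2 = 6.
R1C1 = 15 − 6 = 9 completes the 15 across.
Nothing is forced directly, so branch on R2C1, whose candidates are 4 or 5. If R2C1 = 4: then R2C2 would have to be in {3} for the 7 across but in {1,2} for the 9 down — contradiction. So R2C1 = 5.
R2C2 = 7 − 5 = 2 completes the 7 across.
R3C1 = 21 − 14 = 7 completes the 21 down.
R3C2 = 8 − 7 = 1 completes the 8 across.

5 2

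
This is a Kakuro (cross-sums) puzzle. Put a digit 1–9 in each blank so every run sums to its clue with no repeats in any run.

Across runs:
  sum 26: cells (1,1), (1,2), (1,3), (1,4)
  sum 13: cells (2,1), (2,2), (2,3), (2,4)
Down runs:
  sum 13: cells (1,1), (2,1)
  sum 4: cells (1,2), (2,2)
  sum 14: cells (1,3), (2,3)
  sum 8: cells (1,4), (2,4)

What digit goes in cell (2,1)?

4

4 in 2 cells must be {1,3}.
Only 3 fits (1,2) under both its across sum 26 and down sum 4.
Given what's placed, (1,4) must be 6 to fit the 26 across and 8 down.
(2,2) = 4 − 3 = 1 completes the 4 down.
(2,4) = 8 − 6 = 2 completes the 8 down.
(2,3) = 6: the only remaining digit allowed by both the 13 across and the 14 down.
(1,3) = 14 − 6 = 8 completes the 14 down.
(2,1) = 13 − 9 = 4 completes the 13 across.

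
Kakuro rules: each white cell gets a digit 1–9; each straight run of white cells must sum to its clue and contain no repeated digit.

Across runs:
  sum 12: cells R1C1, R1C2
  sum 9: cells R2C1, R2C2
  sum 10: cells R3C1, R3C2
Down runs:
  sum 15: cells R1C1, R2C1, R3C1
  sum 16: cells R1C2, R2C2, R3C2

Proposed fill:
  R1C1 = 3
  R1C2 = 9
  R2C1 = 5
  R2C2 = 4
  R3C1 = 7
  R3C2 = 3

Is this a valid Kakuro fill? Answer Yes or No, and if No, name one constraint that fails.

Across: 3+9=12; 5+4=9; 7+3=10. Down: 3+5+7=15; 9+4+3=16. No digit repeats within any run.

Yes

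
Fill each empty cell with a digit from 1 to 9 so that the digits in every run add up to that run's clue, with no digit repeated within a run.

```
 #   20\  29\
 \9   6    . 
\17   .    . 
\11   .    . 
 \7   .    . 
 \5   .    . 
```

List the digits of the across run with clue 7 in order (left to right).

2 5

17 in 2 cells must be {8,9}.
R1C2 = 9 − 6 = 3 completes the 9 across.
R2C1 = 8: the only remaining digit allowed by both the 17 across and the 20 down.
R2C2 = 17 − 8 = 9 completes the 17 across.
Nothing is forced directly, so branch on R3C1, whose candidates are 2 or 3. If R3C1 = 2: then R3C2 would have to be in {9} for the 11 across but in {2,4,5,6,7,8} for the 29 down — contradiction. So R3C1 = 3.
R3C2 = 11 − 3 = 8 completes the 11 across.
Nothing is forced directly, so branch on R4C1, whose candidates are 1 or 2. If R4C1 = 1: then R4C2 would have to be in {6} for the 7 across but in {2,4,5,7} for the 29 down — contradiction. So R4C1 = 2.
R4C2 = 7 − 2 = 5 completes the 7 across.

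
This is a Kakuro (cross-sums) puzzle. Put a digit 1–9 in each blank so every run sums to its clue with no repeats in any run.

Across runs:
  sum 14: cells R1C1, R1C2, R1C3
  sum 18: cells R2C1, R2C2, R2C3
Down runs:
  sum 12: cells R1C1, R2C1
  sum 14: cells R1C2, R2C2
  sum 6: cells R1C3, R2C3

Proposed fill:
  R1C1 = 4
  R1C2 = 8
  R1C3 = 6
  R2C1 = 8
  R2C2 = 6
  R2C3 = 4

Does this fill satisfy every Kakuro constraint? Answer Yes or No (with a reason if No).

No — the across run R1C1–R1C3 sums to 18, not 14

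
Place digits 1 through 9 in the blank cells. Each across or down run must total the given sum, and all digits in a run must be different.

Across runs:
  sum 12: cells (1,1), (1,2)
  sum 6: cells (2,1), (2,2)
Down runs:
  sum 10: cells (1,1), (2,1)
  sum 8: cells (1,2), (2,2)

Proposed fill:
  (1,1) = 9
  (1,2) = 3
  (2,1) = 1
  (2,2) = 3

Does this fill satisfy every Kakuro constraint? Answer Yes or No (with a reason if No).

No — the down run (1,2)–(2,2) sums to 6, not 8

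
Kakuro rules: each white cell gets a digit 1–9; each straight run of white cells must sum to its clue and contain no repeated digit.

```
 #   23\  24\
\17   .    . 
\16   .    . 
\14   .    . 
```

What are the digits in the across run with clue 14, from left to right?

17 in 2 cells must be {8,9}; 16 in 2 cells must be {7,9}; 23 in 3 cells must be {6,8,9}.
The 16 across and the 23 down share only 9, so R2C1 = 9.
R2C2 = 16 − 9 = 7 completes the 16 across.
Given what's placed, R1C1 must be 8 to fit the 17 across and 23 down.
R1C2 = 17 − 8 = 9 completes the 17 across.
R3C1 = 23 − 17 = 6 completes the 23 down.
R3C2 = 14 − 6 = 8 completes the 14 across.

6, 8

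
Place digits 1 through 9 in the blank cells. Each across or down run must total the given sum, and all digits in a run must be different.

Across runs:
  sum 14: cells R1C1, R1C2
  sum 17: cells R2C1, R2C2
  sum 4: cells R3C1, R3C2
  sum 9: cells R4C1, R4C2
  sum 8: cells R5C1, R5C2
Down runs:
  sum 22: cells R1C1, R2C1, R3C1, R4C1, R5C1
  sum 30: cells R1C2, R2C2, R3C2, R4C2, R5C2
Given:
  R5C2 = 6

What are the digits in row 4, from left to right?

5 4

17 in 2 cells must be {8,9}; 4 in 2 cells must be {1,3}.
Given what's placed, R3C2 must be 3 to fit the 4 across and 30 down.
R5C1 = 8 − 6 = 2 completes the 8 across.
R3C1 = 4 − 3 = 1 completes the 4 across.
No cell is forced outright now. R2C1 can only be 8 or 9 (the digits allowed by both its 17 across and its 22 down). If R2C1 = 9: that forces R1C1 = 6, R1C2 = 8, after which R2C2 would have to be in {8} for the 17 across but in {4,9} for the 30 down — contradiction. So R2C1 = 8.
R2C2 = 17 − 8 = 9 completes the 17 across.
No cell is forced outright now. R1C1 can only be 5 or 6 (the digits allowed by both its 14 across and its 22 down). If R1C1 = 5: then R1C2 would have to be in {9} for the 14 across but in {4,5,7,8} for the 30 down — contradiction. So R1C1 = 6.
R1C2 = 14 − 6 = 8 completes the 14 across.
R4C1 = 22 − 17 = 5 completes the 22 down.
R4C2 = 9 − 5 = 4 completes the 9 across.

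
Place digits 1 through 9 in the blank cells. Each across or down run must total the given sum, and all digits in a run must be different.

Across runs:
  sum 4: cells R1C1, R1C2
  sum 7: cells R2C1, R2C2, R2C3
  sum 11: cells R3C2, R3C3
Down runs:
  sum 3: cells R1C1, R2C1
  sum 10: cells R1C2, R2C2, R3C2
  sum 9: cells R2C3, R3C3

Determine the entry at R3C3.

4 in 2 cells must be {1,3}; 7 in 3 cells must be {1,2,4}; 3 in 2 cells must be {1,2}.
The 4 across and the 3 down share only 1, so R1C1 = 1.
R1C2 = 4 − 1 = 3 completes the 4 across.
R2C1 = 3 − 1 = 2 completes the 3 down.
R2C2 = 1: the only remaining digit allowed by both the 7 across and the 10 down.
R2C3 = 7 − 3 = 4 completes the 7 across.
R3C2 = 10 − 4 = 6 completes the 10 down.
R3C3 = 11 − 6 = 5 completes the 11 across.

5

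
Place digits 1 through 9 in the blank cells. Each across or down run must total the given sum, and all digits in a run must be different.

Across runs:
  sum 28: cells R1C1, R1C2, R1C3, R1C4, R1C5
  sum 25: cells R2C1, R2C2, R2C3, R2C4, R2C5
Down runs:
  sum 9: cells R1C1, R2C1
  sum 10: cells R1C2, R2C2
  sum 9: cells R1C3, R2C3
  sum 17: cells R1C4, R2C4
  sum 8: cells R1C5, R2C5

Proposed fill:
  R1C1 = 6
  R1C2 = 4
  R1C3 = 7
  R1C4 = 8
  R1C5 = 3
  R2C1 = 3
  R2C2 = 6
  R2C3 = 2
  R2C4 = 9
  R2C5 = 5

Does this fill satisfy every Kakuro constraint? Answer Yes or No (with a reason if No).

Across: 6+4+7+8+3=28; 3+6+2+9+5=25. Down: 6+3=9; 4+6=10; 7+2=9; 8+9=17; 3+5=8. No digit repeats within any run.

Yes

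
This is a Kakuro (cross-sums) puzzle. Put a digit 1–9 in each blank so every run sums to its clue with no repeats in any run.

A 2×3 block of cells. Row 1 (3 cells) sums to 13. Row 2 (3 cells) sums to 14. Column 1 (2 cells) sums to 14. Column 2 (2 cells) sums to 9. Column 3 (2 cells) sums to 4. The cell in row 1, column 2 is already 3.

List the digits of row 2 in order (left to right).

5 6 3

4 in 2 cells must be {1,3}.
(1,3) = 1: the only remaining digit allowed by both the 13 across and the 4 down.
(2,2) = 9 − 3 = 6 completes the 9 down.
(2,3) = 4 − 1 = 3 completes the 4 down.
(1,1) = 13 − 4 = 9 completes the 13 across.
(2,1) = 14 − 9 = 5 completes the 14 across.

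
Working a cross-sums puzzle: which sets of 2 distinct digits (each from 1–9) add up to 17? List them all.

2 distinct digits from 1–9 sum between 3 and 17.
Only one set works: {8,9}.

{8,9}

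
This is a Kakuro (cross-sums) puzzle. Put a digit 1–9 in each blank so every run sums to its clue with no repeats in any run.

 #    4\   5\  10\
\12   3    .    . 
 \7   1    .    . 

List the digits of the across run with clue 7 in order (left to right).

1 4 2

7 in 3 cells must be {1,2,4}; 4 in 2 cells must be {1,3}.
No cell is forced outright now. R2C2 can only be 2 or 4 (the digits allowed by both its 7 across and its 5 down). If R2C2 = 2: then R1C2 would have to be in {1,2,4,5,7,8} for the 12 across but in {3} for the 5 down — contradiction. So R2C2 = 4.
R1C2 = 5 − 4 = 1 completes the 5 down.
R1C3 = 12 − 4 = 8 completes the 12 across.
R2C3 = 7 − 5 = 2 completes the 7 across.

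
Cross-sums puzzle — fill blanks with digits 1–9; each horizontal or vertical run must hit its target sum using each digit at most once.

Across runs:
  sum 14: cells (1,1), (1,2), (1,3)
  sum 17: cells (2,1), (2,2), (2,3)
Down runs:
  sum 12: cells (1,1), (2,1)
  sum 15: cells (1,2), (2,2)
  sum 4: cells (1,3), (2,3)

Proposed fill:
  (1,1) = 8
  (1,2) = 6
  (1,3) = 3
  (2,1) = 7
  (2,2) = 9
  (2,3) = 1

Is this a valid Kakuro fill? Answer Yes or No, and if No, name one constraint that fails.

No — the across run (1,1)–(1,3) sums to 17, not 14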